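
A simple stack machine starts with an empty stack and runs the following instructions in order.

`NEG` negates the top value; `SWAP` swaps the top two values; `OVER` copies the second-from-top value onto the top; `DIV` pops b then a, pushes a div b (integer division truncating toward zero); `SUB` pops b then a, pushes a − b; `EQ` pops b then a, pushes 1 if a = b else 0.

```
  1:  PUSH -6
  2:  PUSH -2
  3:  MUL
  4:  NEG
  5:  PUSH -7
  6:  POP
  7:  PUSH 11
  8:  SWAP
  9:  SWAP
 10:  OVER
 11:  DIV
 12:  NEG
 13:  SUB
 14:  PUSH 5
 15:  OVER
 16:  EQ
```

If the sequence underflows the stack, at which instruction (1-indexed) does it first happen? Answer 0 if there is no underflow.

0

PUSH -6  [-6]
PUSH -2  [-6, -2]
MUL      [12]
NEG      [-12]
PUSH -7  [-12, -7]
POP      [-12]
PUSH 11  [-12, 11]
SWAP     [11, -12]
SWAP     [-12, 11]
OVER     [-12, 11, -12]
DIV      [-12, 0]
NEG      [-12, 0]
SUB      [-12]
PUSH 5   [-12, 5]
OVER     [-12, 5, -12]
EQ       [-12, 0]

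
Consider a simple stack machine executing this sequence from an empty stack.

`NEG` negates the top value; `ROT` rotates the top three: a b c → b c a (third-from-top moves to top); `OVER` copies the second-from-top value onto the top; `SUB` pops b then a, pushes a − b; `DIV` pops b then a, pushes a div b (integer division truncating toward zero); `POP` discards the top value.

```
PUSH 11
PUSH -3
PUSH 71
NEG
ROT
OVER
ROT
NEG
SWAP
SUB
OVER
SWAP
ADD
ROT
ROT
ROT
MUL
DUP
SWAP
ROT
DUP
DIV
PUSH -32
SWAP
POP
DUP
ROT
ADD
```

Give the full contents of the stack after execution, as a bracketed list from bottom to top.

[1683, -32, 1651]

PUSH 11  : 11
PUSH -3  : 11 -3
PUSH 71  : 11 -3 71
NEG      : 11 -3 -71
ROT      : -3 -71 11
OVER     : -3 -71 11 -71
ROT      : -3 11 -71 -71
NEG      : -3 11 -71 71
SWAP     : -3 11 71 -71
SUB      : -3 11 142
OVER     : -3 11 142 11
SWAP     : -3 11 11 142
ADD      : -3 11 153
ROT      : 11 153 -3
ROT      : 153 -3 11
ROT      : -3 11 153
MUL      : -3 1683
DUP      : -3 1683 1683
SWAP     : -3 1683 1683
ROT      : 1683 1683 -3
DUP      : 1683 1683 -3 -3
DIV      : 1683 1683 1
PUSH -32 : 1683 1683 1 -32
SWAP     : 1683 1683 -32 1
POP      : 1683 1683 -32
DUP      : 1683 1683 -32 -32
ROT      : 1683 -32 -32 1683
ADD      : 1683 -32 1651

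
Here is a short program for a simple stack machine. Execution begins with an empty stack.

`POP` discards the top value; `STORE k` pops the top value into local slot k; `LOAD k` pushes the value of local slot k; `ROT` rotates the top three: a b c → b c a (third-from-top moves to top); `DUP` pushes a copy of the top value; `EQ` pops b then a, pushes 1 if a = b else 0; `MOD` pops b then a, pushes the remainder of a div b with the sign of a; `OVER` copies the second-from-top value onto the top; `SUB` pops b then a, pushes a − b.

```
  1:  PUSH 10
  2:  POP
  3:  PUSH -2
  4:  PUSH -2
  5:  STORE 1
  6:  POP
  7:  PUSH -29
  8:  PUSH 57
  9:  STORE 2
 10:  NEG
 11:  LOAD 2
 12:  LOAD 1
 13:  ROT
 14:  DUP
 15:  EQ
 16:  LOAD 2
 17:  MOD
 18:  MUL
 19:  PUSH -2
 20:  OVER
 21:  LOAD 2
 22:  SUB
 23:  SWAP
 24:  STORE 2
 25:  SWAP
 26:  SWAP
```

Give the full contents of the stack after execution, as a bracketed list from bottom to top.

[57, -2, -59]

PUSH 10  → [10]
POP      → []
PUSH -2  → [-2]
PUSH -2  → [-2, -2]
STORE 1  → [-2]
POP      → []
PUSH -29 → [-29]
PUSH 57  → [-29, 57]
STORE 2  → [-29]
NEG      → [29]
LOAD 2   → [29, 57]
LOAD 1   → [29, 57, -2]
ROT      → [57, -2, 29]
DUP      → [57, -2, 29, 29]
EQ       → [57, -2, 1]
LOAD 2   → [57, -2, 1, 57]
MOD      → [57, -2, 1]
MUL      → [57, -2]
PUSH -2  → [57, -2, -2]
OVER     → [57, -2, -2, -2]
LOAD 2   → [57, -2, -2, -2, 57]
SUB      → [57, -2, -2, -59]
SWAP     → [57, -2, -59, -2]
STORE 2  → [57, -2, -59]
SWAP     → [57, -59, -2]
SWAP     → [57, -2, -59]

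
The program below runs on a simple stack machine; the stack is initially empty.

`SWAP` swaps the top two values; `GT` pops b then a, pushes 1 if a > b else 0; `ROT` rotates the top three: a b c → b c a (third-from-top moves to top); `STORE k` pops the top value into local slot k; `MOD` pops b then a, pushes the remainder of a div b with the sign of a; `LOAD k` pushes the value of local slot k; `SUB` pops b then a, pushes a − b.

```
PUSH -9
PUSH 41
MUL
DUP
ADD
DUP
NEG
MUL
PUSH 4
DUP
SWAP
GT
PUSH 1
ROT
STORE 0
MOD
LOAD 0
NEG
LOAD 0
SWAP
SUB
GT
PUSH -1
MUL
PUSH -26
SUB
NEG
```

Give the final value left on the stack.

-25

PUSH -9  → -9
PUSH 41  → -9 41
MUL      → -369
DUP      → -369 -369
ADD      → -738
DUP      → -738 -738
NEG      → -738 738
MUL      → -544644
PUSH 4   → -544644 4
DUP      → -544644 4 4
SWAP     → -544644 4 4
GT       → -544644 0
PUSH 1   → -544644 0 1
ROT      → 0 1 -544644
STORE 0  → 0 1
MOD      → 0
LOAD 0   → 0 -544644
NEG      → 0 544644
LOAD 0   → 0 544644 -544644
SWAP     → 0 -544644 544644
SUB      → 0 -1089288
GT       → 1
PUSH -1  → 1 -1
MUL      → -1
PUSH -26 → -1 -26
SUB      → 25
NEG      → -25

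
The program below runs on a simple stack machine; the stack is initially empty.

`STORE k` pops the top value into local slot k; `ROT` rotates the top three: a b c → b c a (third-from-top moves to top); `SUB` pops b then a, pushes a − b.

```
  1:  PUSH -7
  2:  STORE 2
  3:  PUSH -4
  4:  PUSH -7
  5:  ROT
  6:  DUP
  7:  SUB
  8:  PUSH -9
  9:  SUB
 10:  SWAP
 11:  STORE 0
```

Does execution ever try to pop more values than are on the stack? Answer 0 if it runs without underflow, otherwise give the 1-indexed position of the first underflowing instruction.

PUSH -7 → [-7]
STORE 2 → []
PUSH -4 → [-4]
PUSH -7 → [-4, -7]
ROT  — needs 3 operands, stack has 2 → underflow

5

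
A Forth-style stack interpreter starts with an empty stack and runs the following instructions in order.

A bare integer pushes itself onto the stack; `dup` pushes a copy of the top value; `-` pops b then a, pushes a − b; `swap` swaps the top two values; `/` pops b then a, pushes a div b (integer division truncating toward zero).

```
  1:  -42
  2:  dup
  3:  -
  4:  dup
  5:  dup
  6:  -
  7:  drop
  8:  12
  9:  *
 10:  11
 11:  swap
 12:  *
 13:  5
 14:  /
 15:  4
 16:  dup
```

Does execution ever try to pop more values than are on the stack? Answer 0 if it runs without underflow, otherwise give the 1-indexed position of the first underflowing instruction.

-42  → [-42]
dup  → [-42, -42]
-    → [0]
dup  → [0, 0]
dup  → [0, 0, 0]
-    → [0, 0]
drop → [0]
12   → [0, 12]
*    → [0]
11   → [0, 11]
swap → [11, 0]
*    → [0]
5    → [0, 5]
/    → [0]
4    → [0, 4]
dup  → [0, 4, 4]

0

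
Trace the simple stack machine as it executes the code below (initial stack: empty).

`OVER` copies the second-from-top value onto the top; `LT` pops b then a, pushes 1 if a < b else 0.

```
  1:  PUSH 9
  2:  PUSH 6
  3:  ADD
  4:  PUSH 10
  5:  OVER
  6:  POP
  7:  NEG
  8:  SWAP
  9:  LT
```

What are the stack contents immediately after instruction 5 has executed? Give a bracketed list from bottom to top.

[15, 10, 15]

PUSH 9   [9]
PUSH 6   [9, 6]
ADD      [15]
PUSH 10  [15, 10]
OVER     [15, 10, 15]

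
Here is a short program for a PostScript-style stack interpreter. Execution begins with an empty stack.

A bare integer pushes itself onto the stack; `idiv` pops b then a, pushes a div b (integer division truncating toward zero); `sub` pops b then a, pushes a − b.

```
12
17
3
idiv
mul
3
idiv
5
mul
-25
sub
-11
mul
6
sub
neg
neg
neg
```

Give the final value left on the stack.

1381

12   → [12]
17   → [12, 17]
3    → [12, 17, 3]
idiv → [12, 5]
mul  → [60]
3    → [60, 3]
idiv → [20]
5    → [20, 5]
mul  → [100]
-25  → [100, -25]
sub  → [125]
-11  → [125, -11]
mul  → [-1375]
6    → [-1375, 6]
sub  → [-1381]
neg  → [1381]
neg  → [-1381]
neg  → [1381]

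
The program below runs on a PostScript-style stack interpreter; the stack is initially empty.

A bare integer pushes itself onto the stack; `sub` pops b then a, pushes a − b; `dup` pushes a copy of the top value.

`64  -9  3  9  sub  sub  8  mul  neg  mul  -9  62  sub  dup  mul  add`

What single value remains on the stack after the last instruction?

64   [64]
-9   [64, -9]
3    [64, -9, 3]
9    [64, -9, 3, 9]
sub  [64, -9, -6]
sub  [64, -3]
8    [64, -3, 8]
mul  [64, -24]
neg  [64, 24]
mul  [1536]
-9   [1536, -9]
62   [1536, -9, 62]
sub  [1536, -71]
dup  [1536, -71, -71]
mul  [1536, 5041]
add  [6577]

6577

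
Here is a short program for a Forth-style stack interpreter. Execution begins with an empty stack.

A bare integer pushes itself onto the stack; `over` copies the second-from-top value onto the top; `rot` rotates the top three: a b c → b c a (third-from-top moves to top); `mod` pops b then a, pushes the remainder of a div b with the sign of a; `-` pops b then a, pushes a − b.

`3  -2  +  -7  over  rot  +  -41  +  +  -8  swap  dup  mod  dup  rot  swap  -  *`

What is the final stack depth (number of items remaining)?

1

3    : 3
-2   : 3 -2
+    : 1
-7   : 1 -7
over : 1 -7 1
rot  : -7 1 1
+    : -7 2
-41  : -7 2 -41
+    : -7 -39
+    : -46
-8   : -46 -8
swap : -8 -46
dup  : -8 -46 -46
mod  : -8 0
dup  : -8 0 0
rot  : 0 0 -8
swap : 0 -8 0
-    : 0 -8
*    : 0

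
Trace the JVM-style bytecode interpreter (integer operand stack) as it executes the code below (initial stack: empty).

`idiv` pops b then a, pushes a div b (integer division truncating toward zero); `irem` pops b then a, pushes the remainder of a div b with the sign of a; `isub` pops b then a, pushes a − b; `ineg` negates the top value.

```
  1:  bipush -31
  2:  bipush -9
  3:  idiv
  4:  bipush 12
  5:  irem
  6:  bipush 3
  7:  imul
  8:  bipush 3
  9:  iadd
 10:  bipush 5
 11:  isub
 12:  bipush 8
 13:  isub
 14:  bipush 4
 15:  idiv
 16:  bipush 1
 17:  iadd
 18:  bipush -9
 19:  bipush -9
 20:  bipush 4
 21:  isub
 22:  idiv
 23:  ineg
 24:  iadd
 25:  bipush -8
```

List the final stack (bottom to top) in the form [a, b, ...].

bipush -31 : -31
bipush -9  : -31 -9
idiv       : 3
bipush 12  : 3 12
irem       : 3
bipush 3   : 3 3
imul       : 9
bipush 3   : 9 3
iadd       : 12
bipush 5   : 12 5
isub       : 7
bipush 8   : 7 8
isub       : -1
bipush 4   : -1 4
idiv       : 0
bipush 1   : 0 1
iadd       : 1
bipush -9  : 1 -9
bipush -9  : 1 -9 -9
bipush 4   : 1 -9 -9 4
isub       : 1 -9 -13
idiv       : 1 0
ineg       : 1 0
iadd       : 1
bipush -8  : 1 -8

[1, -8]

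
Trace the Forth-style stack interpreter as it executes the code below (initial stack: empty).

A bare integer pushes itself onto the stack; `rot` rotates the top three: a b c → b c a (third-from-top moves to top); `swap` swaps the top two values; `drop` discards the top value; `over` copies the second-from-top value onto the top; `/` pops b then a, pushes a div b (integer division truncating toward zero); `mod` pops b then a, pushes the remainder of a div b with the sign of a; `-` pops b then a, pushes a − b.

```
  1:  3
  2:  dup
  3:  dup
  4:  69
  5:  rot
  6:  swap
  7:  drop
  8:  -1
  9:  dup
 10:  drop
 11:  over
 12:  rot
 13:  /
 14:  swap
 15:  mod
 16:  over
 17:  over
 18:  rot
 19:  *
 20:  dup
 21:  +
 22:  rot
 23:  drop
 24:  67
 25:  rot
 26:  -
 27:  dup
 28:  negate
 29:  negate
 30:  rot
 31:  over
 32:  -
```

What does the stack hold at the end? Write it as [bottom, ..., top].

[3, 64, 64, -64]

3      -> 3
dup    -> 3 3
dup    -> 3 3 3
69     -> 3 3 3 69
rot    -> 3 3 69 3
swap   -> 3 3 3 69
drop   -> 3 3 3
-1     -> 3 3 3 -1
dup    -> 3 3 3 -1 -1
drop   -> 3 3 3 -1
over   -> 3 3 3 -1 3
rot    -> 3 3 -1 3 3
/      -> 3 3 -1 1
swap   -> 3 3 1 -1
mod    -> 3 3 0
over   -> 3 3 0 3
over   -> 3 3 0 3 0
rot    -> 3 3 3 0 0
*      -> 3 3 3 0
dup    -> 3 3 3 0 0
+      -> 3 3 3 0
rot    -> 3 3 0 3
drop   -> 3 3 0
67     -> 3 3 0 67
rot    -> 3 0 67 3
-      -> 3 0 64
dup    -> 3 0 64 64
negate -> 3 0 64 -64
negate -> 3 0 64 64
rot    -> 3 64 64 0
over   -> 3 64 64 0 64
-      -> 3 64 64 -64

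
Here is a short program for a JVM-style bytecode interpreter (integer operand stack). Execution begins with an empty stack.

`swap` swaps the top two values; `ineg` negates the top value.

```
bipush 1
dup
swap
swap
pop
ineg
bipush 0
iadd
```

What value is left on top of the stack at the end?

bipush 1 → 1
dup      → 1 1
swap     → 1 1
swap     → 1 1
pop      → 1
ineg     → -1
bipush 0 → -1 0
iadd     → -1

-1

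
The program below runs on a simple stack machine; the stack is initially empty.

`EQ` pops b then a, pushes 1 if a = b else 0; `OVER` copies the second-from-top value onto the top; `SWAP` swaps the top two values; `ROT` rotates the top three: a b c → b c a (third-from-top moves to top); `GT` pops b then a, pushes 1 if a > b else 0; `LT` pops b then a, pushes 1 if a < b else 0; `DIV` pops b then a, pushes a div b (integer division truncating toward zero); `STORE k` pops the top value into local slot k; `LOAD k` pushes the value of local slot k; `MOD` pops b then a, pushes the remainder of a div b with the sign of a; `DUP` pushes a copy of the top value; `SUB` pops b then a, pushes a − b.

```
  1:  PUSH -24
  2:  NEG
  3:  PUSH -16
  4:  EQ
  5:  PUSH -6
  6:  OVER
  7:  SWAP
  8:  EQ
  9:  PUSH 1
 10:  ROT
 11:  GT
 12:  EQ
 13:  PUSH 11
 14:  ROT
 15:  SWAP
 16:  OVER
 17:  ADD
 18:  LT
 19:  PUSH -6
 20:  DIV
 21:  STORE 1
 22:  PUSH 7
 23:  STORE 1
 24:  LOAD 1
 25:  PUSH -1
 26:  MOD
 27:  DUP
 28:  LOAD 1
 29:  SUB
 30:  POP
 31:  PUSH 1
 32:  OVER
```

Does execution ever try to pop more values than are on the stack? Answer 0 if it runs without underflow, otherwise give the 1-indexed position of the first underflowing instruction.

PUSH -24 → [-24]
NEG      → [24]
PUSH -16 → [24, -16]
EQ       → [0]
PUSH -6  → [0, -6]
OVER     → [0, -6, 0]
SWAP     → [0, 0, -6]
EQ       → [0, 0]
PUSH 1   → [0, 0, 1]
ROT      → [0, 1, 0]
GT       → [0, 1]
EQ       → [0]
PUSH 11  → [0, 11]
ROT  — needs 3 operands, stack has 2 → underflow

14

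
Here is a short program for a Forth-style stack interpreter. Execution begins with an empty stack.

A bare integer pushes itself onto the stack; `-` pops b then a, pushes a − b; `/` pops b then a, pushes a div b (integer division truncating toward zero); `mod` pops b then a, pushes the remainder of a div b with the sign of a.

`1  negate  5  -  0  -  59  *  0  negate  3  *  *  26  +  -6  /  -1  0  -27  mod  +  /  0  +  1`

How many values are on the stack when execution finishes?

2

1      -> [1]
negate -> [-1]
5      -> [-1, 5]
-      -> [-6]
0      -> [-6, 0]
-      -> [-6]
59     -> [-6, 59]
*      -> [-354]
0      -> [-354, 0]
negate -> [-354, 0]
3      -> [-354, 0, 3]
*      -> [-354, 0]
*      -> [0]
26     -> [0, 26]
+      -> [26]
-6     -> [26, -6]
/      -> [-4]
-1     -> [-4, -1]
0      -> [-4, -1, 0]
-27    -> [-4, -1, 0, -27]
mod    -> [-4, -1, 0]
+      -> [-4, -1]
/      -> [4]
0      -> [4, 0]
+      -> [4]
1      -> [4, 1]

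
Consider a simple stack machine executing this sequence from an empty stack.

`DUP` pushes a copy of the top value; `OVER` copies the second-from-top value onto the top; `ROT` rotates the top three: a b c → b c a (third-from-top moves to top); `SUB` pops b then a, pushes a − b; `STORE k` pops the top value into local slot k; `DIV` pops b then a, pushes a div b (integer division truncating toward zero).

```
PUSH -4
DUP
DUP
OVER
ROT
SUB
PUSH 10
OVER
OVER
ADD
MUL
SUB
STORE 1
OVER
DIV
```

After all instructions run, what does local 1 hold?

-100

PUSH -4 : -4
DUP     : -4 -4
DUP     : -4 -4 -4
OVER    : -4 -4 -4 -4
ROT     : -4 -4 -4 -4
SUB     : -4 -4 0
PUSH 10 : -4 -4 0 10
OVER    : -4 -4 0 10 0
OVER    : -4 -4 0 10 0 10
ADD     : -4 -4 0 10 10
MUL     : -4 -4 0 100
SUB     : -4 -4 -100
STORE 1 : -4 -4
OVER    : -4 -4 -4
DIV     : -4 1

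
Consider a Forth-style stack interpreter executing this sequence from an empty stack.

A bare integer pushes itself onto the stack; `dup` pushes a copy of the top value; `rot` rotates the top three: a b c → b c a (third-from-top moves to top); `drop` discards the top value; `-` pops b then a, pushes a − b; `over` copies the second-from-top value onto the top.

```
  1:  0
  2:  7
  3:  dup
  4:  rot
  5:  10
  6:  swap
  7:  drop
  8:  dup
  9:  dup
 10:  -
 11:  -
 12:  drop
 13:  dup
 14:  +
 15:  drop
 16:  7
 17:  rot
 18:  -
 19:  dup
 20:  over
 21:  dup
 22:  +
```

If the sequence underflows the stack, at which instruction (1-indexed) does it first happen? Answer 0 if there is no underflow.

0    : 0
7    : 0 7
dup  : 0 7 7
rot  : 7 7 0
10   : 7 7 0 10
swap : 7 7 10 0
drop : 7 7 10
dup  : 7 7 10 10
dup  : 7 7 10 10 10
-    : 7 7 10 0
-    : 7 7 10
drop : 7 7
dup  : 7 7 7
+    : 7 14
drop : 7
7    : 7 7
rot  — needs 3 operands, stack has 2 → underflow

17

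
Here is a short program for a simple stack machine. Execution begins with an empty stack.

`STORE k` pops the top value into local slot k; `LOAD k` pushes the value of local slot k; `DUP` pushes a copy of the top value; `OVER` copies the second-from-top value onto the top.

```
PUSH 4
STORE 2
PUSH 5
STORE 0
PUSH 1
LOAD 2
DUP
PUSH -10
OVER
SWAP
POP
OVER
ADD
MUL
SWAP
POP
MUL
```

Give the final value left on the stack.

32

PUSH 4   → 4
STORE 2  → (empty)
PUSH 5   → 5
STORE 0  → (empty)
PUSH 1   → 1
LOAD 2   → 1 4
DUP      → 1 4 4
PUSH -10 → 1 4 4 -10
OVER     → 1 4 4 -10 4
SWAP     → 1 4 4 4 -10
POP      → 1 4 4 4
OVER     → 1 4 4 4 4
ADD      → 1 4 4 8
MUL      → 1 4 32
SWAP     → 1 32 4
POP      → 1 32
MUL      → 32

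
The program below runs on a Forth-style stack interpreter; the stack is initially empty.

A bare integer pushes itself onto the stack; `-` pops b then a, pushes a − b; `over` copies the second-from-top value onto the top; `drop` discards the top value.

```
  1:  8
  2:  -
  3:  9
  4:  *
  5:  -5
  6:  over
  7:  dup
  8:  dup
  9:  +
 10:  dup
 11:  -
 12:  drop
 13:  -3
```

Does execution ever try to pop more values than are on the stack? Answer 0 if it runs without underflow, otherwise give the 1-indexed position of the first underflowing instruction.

2

8  8
-  — needs 2 operands, stack has 1 → underflow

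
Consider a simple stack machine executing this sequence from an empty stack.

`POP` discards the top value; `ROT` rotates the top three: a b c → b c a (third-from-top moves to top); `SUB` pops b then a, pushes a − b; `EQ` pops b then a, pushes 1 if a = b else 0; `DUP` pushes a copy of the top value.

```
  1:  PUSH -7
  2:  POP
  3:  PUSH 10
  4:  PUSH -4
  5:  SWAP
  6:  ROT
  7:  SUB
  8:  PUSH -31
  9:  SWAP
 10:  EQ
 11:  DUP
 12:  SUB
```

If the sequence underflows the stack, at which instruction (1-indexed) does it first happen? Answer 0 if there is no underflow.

PUSH -7 : -7
POP     : (empty)
PUSH 10 : 10
PUSH -4 : 10 -4
SWAP    : -4 10
ROT  — needs 3 operands, stack has 2 → underflow

6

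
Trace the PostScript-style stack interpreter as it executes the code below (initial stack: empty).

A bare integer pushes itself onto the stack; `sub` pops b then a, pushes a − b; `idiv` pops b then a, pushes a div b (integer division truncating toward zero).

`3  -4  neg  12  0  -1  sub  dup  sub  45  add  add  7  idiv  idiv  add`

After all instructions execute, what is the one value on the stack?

3

3     [3]
-4    [3, -4]
neg   [3, 4]
12    [3, 4, 12]
0     [3, 4, 12, 0]
-1    [3, 4, 12, 0, -1]
sub   [3, 4, 12, 1]
dup   [3, 4, 12, 1, 1]
sub   [3, 4, 12, 0]
45    [3, 4, 12, 0, 45]
add   [3, 4, 12, 45]
add   [3, 4, 57]
7     [3, 4, 57, 7]
idiv  [3, 4, 8]
idiv  [3, 0]
add   [3]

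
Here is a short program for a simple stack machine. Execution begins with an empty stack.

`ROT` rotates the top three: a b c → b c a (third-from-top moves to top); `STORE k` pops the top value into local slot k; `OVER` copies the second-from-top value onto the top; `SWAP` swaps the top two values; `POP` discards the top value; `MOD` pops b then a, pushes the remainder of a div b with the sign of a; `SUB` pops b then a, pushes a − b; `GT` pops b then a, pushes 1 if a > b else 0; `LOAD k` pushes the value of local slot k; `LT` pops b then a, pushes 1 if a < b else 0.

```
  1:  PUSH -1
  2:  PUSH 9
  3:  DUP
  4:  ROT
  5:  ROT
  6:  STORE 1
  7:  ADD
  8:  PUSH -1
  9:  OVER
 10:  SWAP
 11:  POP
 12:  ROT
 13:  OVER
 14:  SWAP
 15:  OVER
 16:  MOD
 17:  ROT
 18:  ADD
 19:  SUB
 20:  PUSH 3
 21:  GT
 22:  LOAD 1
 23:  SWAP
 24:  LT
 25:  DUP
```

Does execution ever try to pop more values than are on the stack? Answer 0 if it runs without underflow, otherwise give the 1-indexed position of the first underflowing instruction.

12

PUSH -1 : [-1]
PUSH 9  : [-1, 9]
DUP     : [-1, 9, 9]
ROT     : [9, 9, -1]
ROT     : [9, -1, 9]
STORE 1 : [9, -1]
ADD     : [8]
PUSH -1 : [8, -1]
OVER    : [8, -1, 8]
SWAP    : [8, 8, -1]
POP     : [8, 8]
ROT  — needs 3 operands, stack has 2 → underflow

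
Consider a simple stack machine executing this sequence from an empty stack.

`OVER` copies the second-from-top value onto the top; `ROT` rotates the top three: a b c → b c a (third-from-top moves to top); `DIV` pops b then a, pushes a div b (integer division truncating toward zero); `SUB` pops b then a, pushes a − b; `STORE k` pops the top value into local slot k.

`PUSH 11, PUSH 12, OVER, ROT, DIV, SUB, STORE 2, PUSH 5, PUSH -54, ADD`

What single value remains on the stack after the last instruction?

PUSH 11  : 11
PUSH 12  : 11 12
OVER     : 11 12 11
ROT      : 12 11 11
DIV      : 12 1
SUB      : 11
STORE 2  : (empty)
PUSH 5   : 5
PUSH -54 : 5 -54
ADD      : -49

-49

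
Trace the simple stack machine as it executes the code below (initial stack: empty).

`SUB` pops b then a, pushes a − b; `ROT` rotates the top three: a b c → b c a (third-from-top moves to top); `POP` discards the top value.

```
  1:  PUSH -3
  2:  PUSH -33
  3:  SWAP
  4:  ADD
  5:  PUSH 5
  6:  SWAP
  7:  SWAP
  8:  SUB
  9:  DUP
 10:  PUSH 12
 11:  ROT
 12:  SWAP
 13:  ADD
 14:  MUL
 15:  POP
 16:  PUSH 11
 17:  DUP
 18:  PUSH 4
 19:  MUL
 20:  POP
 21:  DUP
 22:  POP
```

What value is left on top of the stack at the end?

11

PUSH -3  -> -3
PUSH -33 -> -3 -33
SWAP     -> -33 -3
ADD      -> -36
PUSH 5   -> -36 5
SWAP     -> 5 -36
SWAP     -> -36 5
SUB      -> -41
DUP      -> -41 -41
PUSH 12  -> -41 -41 12
ROT      -> -41 12 -41
SWAP     -> -41 -41 12
ADD      -> -41 -29
MUL      -> 1189
POP      -> (empty)
PUSH 11  -> 11
DUP      -> 11 11
PUSH 4   -> 11 11 4
MUL      -> 11 44
POP      -> 11
DUP      -> 11 11
POP      -> 11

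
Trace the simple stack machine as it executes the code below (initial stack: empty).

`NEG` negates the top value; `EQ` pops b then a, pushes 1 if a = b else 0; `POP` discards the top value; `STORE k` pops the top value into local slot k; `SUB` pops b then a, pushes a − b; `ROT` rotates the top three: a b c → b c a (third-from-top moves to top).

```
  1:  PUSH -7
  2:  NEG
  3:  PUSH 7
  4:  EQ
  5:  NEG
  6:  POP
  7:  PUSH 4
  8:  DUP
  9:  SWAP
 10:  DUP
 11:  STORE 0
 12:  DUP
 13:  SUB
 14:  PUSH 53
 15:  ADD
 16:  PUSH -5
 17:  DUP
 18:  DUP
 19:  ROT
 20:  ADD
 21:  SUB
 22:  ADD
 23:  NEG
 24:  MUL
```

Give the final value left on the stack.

PUSH -7 : [-7]
NEG     : [7]
PUSH 7  : [7, 7]
EQ      : [1]
NEG     : [-1]
POP     : []
PUSH 4  : [4]
DUP     : [4, 4]
SWAP    : [4, 4]
DUP     : [4, 4, 4]
STORE 0 : [4, 4]
DUP     : [4, 4, 4]
SUB     : [4, 0]
PUSH 53 : [4, 0, 53]
ADD     : [4, 53]
PUSH -5 : [4, 53, -5]
DUP     : [4, 53, -5, -5]
DUP     : [4, 53, -5, -5, -5]
ROT     : [4, 53, -5, -5, -5]
ADD     : [4, 53, -5, -10]
SUB     : [4, 53, 5]
ADD     : [4, 58]
NEG     : [4, -58]
MUL     : [-232]

-232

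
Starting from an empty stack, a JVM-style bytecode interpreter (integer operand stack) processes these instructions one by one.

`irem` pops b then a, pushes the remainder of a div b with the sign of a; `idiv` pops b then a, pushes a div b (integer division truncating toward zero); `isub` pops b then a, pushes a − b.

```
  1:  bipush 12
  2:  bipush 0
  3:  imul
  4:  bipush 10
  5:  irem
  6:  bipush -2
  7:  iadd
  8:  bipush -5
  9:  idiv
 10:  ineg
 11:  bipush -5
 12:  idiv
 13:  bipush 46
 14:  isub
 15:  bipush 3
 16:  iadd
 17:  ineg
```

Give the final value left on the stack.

43

bipush 12  [12]
bipush 0   [12, 0]
imul       [0]
bipush 10  [0, 10]
irem       [0]
bipush -2  [0, -2]
iadd       [-2]
bipush -5  [-2, -5]
idiv       [0]
ineg       [0]
bipush -5  [0, -5]
idiv       [0]
bipush 46  [0, 46]
isub       [-46]
bipush 3   [-46, 3]
iadd       [-43]
ineg       [43]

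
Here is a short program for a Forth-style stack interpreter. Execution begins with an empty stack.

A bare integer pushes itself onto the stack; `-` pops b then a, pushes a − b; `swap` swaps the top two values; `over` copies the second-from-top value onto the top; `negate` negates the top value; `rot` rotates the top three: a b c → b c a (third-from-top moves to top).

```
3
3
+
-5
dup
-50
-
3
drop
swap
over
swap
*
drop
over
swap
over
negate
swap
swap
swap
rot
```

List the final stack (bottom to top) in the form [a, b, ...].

3      -> 3
3      -> 3 3
+      -> 6
-5     -> 6 -5
dup    -> 6 -5 -5
-50    -> 6 -5 -5 -50
-      -> 6 -5 45
3      -> 6 -5 45 3
drop   -> 6 -5 45
swap   -> 6 45 -5
over   -> 6 45 -5 45
swap   -> 6 45 45 -5
*      -> 6 45 -225
drop   -> 6 45
over   -> 6 45 6
swap   -> 6 6 45
over   -> 6 6 45 6
negate -> 6 6 45 -6
swap   -> 6 6 -6 45
swap   -> 6 6 45 -6
swap   -> 6 6 -6 45
rot    -> 6 -6 45 6

[6, -6, 45, 6]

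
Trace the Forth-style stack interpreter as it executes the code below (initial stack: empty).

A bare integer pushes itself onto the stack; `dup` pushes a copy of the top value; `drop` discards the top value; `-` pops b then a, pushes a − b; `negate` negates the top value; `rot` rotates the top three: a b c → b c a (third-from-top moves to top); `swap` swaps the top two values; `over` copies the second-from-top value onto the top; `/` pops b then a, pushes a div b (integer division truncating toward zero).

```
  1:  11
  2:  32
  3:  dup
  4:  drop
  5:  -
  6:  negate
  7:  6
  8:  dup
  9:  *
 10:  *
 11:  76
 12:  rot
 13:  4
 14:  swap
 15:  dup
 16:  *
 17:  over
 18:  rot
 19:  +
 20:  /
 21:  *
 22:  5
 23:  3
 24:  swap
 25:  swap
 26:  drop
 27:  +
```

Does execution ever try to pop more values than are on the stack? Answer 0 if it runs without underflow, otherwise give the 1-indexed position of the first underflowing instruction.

12

11     -> [11]
32     -> [11, 32]
dup    -> [11, 32, 32]
drop   -> [11, 32]
-      -> [-21]
negate -> [21]
6      -> [21, 6]
dup    -> [21, 6, 6]
*      -> [21, 36]
*      -> [756]
76     -> [756, 76]
rot  — needs 3 operands, stack has 2 → underflow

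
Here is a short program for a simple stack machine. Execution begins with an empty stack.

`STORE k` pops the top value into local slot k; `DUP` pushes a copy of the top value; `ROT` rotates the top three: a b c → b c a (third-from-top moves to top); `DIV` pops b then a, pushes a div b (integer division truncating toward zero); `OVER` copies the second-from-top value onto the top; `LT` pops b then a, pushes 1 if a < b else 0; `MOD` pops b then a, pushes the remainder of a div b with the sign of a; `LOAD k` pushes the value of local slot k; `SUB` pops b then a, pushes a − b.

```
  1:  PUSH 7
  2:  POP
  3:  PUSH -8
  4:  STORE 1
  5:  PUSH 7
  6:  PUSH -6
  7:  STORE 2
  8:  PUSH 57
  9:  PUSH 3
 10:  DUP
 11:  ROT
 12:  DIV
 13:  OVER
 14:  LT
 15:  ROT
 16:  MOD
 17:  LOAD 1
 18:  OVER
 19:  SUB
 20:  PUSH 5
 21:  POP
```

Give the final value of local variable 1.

PUSH 7   7
POP      (empty)
PUSH -8  -8
STORE 1  (empty)
PUSH 7   7
PUSH -6  7 -6
STORE 2  7
PUSH 57  7 57
PUSH 3   7 57 3
DUP      7 57 3 3
ROT      7 3 3 57
DIV      7 3 0
OVER     7 3 0 3
LT       7 3 1
ROT      3 1 7
MOD      3 1
LOAD 1   3 1 -8
OVER     3 1 -8 1
SUB      3 1 -9
PUSH 5   3 1 -9 5
POP      3 1 -9

-8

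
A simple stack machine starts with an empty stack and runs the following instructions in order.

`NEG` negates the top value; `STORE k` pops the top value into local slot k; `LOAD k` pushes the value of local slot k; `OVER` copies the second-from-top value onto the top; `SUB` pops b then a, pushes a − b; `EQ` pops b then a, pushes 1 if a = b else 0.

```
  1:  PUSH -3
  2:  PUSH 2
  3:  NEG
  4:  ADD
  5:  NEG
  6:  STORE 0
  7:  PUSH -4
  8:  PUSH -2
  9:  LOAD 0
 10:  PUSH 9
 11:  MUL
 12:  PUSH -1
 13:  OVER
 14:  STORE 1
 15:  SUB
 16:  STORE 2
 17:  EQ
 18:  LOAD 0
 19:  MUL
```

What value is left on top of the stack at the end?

0

PUSH -3 → [-3]
PUSH 2  → [-3, 2]
NEG     → [-3, -2]
ADD     → [-5]
NEG     → [5]
STORE 0 → []
PUSH -4 → [-4]
PUSH -2 → [-4, -2]
LOAD 0  → [-4, -2, 5]
PUSH 9  → [-4, -2, 5, 9]
MUL     → [-4, -2, 45]
PUSH -1 → [-4, -2, 45, -1]
OVER    → [-4, -2, 45, -1, 45]
STORE 1 → [-4, -2, 45, -1]
SUB     → [-4, -2, 46]
STORE 2 → [-4, -2]
EQ      → [0]
LOAD 0  → [0, 5]
MUL     → [0]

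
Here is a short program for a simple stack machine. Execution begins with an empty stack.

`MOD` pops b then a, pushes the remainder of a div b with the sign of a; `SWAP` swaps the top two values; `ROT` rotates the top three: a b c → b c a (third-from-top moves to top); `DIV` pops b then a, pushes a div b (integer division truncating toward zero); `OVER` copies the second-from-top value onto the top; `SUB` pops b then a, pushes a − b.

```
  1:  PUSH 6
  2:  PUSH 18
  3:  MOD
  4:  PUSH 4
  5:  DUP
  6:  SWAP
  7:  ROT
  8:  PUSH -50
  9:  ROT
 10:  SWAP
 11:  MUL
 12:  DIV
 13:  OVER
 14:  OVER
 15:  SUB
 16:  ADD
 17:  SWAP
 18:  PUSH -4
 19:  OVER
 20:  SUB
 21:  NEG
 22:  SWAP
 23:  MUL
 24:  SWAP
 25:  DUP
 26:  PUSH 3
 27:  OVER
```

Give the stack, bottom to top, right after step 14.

PUSH 6   -> 6
PUSH 18  -> 6 18
MOD      -> 6
PUSH 4   -> 6 4
DUP      -> 6 4 4
SWAP     -> 6 4 4
ROT      -> 4 4 6
PUSH -50 -> 4 4 6 -50
ROT      -> 4 6 -50 4
SWAP     -> 4 6 4 -50
MUL      -> 4 6 -200
DIV      -> 4 0
OVER     -> 4 0 4
OVER     -> 4 0 4 0

[4, 0, 4, 0]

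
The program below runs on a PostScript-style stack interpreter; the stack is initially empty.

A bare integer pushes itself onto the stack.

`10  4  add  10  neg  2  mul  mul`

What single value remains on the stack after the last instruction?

-280

10  -> [10]
4   -> [10, 4]
add -> [14]
10  -> [14, 10]
neg -> [14, -10]
2   -> [14, -10, 2]
mul -> [14, -20]
mul -> [-280]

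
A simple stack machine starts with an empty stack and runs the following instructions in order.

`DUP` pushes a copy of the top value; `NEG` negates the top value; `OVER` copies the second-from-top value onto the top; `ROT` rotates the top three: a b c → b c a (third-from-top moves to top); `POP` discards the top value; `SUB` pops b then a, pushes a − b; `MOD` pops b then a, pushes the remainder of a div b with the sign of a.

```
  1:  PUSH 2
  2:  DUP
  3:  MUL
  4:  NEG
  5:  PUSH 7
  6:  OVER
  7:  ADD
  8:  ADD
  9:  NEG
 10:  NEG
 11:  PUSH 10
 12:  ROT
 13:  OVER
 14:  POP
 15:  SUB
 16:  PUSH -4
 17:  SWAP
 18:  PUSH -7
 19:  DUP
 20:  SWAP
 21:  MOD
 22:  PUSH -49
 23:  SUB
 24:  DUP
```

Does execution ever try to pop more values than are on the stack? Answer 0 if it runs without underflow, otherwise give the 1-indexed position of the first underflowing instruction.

PUSH 2   2
DUP      2 2
MUL      4
NEG      -4
PUSH 7   -4 7
OVER     -4 7 -4
ADD      -4 3
ADD      -1
NEG      1
NEG      -1
PUSH 10  -1 10
ROT  — needs 3 operands, stack has 2 → underflow

12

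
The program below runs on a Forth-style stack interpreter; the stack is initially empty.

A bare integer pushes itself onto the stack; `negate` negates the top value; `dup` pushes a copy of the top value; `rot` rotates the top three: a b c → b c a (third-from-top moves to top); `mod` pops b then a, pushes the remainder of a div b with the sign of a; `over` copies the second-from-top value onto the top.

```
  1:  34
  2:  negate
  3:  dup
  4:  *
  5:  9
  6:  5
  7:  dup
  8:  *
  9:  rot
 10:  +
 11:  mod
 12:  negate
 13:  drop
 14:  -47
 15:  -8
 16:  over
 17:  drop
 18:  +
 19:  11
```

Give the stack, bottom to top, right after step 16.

34     : [34]
negate : [-34]
dup    : [-34, -34]
*      : [1156]
9      : [1156, 9]
5      : [1156, 9, 5]
dup    : [1156, 9, 5, 5]
*      : [1156, 9, 25]
rot    : [9, 25, 1156]
+      : [9, 1181]
mod    : [9]
negate : [-9]
drop   : []
-47    : [-47]
-8     : [-47, -8]
over   : [-47, -8, -47]

[-47, -8, -47]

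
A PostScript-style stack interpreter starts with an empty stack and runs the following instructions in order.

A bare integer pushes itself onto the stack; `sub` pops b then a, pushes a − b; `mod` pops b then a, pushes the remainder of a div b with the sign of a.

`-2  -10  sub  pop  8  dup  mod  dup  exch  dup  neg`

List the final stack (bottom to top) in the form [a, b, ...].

[0, 0, 0]

-2   -> -2
-10  -> -2 -10
sub  -> 8
pop  -> (empty)
8    -> 8
dup  -> 8 8
mod  -> 0
dup  -> 0 0
exch -> 0 0
dup  -> 0 0 0
neg  -> 0 0 0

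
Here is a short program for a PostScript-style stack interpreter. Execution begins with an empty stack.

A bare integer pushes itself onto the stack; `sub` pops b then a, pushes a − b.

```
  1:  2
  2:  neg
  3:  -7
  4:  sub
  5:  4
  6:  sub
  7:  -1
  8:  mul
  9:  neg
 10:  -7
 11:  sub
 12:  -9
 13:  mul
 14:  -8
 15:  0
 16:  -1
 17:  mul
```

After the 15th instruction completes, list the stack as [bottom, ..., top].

[-72, -8, 0]

2   -> 2
neg -> -2
-7  -> -2 -7
sub -> 5
4   -> 5 4
sub -> 1
-1  -> 1 -1
mul -> -1
neg -> 1
-7  -> 1 -7
sub -> 8
-9  -> 8 -9
mul -> -72
-8  -> -72 -8
0   -> -72 -8 0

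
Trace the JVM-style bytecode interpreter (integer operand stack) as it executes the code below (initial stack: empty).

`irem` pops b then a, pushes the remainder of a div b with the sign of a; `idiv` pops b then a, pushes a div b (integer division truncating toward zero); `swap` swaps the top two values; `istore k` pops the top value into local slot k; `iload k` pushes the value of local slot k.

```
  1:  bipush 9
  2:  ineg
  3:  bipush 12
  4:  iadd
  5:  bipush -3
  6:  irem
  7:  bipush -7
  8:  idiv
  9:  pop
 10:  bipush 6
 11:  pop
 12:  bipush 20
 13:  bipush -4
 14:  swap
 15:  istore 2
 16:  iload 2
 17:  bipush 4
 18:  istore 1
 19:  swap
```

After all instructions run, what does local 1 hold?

4

bipush 9   [9]
ineg       [-9]
bipush 12  [-9, 12]
iadd       [3]
bipush -3  [3, -3]
irem       [0]
bipush -7  [0, -7]
idiv       [0]
pop        []
bipush 6   [6]
pop        []
bipush 20  [20]
bipush -4  [20, -4]
swap       [-4, 20]
istore 2   [-4]
iload 2    [-4, 20]
bipush 4   [-4, 20, 4]
istore 1   [-4, 20]
swap       [20, -4]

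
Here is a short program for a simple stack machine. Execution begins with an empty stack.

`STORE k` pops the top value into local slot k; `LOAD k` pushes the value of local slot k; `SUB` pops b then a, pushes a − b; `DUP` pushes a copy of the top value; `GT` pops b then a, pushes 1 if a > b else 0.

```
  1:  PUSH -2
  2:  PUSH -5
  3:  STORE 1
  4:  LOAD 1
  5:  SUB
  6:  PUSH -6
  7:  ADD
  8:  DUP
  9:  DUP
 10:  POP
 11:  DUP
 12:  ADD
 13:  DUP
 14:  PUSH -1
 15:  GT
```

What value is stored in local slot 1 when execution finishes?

PUSH -2 : -2
PUSH -5 : -2 -5
STORE 1 : -2
LOAD 1  : -2 -5
SUB     : 3
PUSH -6 : 3 -6
ADD     : -3
DUP     : -3 -3
DUP     : -3 -3 -3
POP     : -3 -3
DUP     : -3 -3 -3
ADD     : -3 -6
DUP     : -3 -6 -6
PUSH -1 : -3 -6 -6 -1
GT      : -3 -6 0

-5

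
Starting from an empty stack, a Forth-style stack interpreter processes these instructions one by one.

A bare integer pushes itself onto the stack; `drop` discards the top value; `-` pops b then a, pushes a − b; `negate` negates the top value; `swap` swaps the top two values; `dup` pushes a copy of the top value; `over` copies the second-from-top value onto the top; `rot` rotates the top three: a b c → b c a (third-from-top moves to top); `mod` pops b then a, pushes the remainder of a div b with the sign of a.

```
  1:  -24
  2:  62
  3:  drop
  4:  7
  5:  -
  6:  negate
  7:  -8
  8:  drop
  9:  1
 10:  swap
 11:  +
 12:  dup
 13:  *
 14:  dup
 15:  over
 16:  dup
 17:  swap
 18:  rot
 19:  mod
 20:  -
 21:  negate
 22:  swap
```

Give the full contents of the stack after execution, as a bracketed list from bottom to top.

[-1024, 1024]

-24    -> -24
62     -> -24 62
drop   -> -24
7      -> -24 7
-      -> -31
negate -> 31
-8     -> 31 -8
drop   -> 31
1      -> 31 1
swap   -> 1 31
+      -> 32
dup    -> 32 32
*      -> 1024
dup    -> 1024 1024
over   -> 1024 1024 1024
dup    -> 1024 1024 1024 1024
swap   -> 1024 1024 1024 1024
rot    -> 1024 1024 1024 1024
mod    -> 1024 1024 0
-      -> 1024 1024
negate -> 1024 -1024
swap   -> -1024 1024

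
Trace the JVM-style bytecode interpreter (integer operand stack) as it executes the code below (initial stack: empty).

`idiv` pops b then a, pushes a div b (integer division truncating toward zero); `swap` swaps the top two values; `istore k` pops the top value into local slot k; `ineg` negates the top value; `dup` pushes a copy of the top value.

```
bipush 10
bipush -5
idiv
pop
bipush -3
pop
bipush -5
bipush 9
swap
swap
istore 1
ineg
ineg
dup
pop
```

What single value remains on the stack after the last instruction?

-5

bipush 10  10
bipush -5  10 -5
idiv       -2
pop        (empty)
bipush -3  -3
pop        (empty)
bipush -5  -5
bipush 9   -5 9
swap       9 -5
swap       -5 9
istore 1   -5
ineg       5
ineg       -5
dup        -5 -5
pop        -5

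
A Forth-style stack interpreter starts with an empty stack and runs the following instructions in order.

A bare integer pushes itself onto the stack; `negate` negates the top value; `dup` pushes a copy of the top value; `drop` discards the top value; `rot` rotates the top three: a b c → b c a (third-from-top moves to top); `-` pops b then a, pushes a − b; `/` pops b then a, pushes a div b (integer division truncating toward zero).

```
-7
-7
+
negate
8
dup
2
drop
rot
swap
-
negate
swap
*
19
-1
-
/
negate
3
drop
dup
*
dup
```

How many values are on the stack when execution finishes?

-7     : -7
-7     : -7 -7
+      : -14
negate : 14
8      : 14 8
dup    : 14 8 8
2      : 14 8 8 2
drop   : 14 8 8
rot    : 8 8 14
swap   : 8 14 8
-      : 8 6
negate : 8 -6
swap   : -6 8
*      : -48
19     : -48 19
-1     : -48 19 -1
-      : -48 20
/      : -2
negate : 2
3      : 2 3
drop   : 2
dup    : 2 2
*      : 4
dup    : 4 4

2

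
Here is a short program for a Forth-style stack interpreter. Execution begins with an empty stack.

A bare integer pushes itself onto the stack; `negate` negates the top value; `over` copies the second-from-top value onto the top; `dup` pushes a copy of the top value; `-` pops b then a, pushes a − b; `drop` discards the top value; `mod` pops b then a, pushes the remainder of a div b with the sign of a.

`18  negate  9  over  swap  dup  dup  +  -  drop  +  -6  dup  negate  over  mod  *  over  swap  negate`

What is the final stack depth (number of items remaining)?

18      [18]
negate  [-18]
9       [-18, 9]
over    [-18, 9, -18]
swap    [-18, -18, 9]
dup     [-18, -18, 9, 9]
dup     [-18, -18, 9, 9, 9]
+       [-18, -18, 9, 18]
-       [-18, -18, -9]
drop    [-18, -18]
+       [-36]
-6      [-36, -6]
dup     [-36, -6, -6]
negate  [-36, -6, 6]
over    [-36, -6, 6, -6]
mod     [-36, -6, 0]
*       [-36, 0]
over    [-36, 0, -36]
swap    [-36, -36, 0]
negate  [-36, -36, 0]

3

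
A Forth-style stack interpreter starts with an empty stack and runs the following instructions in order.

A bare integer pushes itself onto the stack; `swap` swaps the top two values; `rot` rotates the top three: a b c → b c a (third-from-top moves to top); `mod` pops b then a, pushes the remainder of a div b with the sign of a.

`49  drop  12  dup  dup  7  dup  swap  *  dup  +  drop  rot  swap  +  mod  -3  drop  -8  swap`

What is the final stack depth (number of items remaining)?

49   → [49]
drop → []
12   → [12]
dup  → [12, 12]
dup  → [12, 12, 12]
7    → [12, 12, 12, 7]
dup  → [12, 12, 12, 7, 7]
swap → [12, 12, 12, 7, 7]
*    → [12, 12, 12, 49]
dup  → [12, 12, 12, 49, 49]
+    → [12, 12, 12, 98]
drop → [12, 12, 12]
rot  → [12, 12, 12]
swap → [12, 12, 12]
+    → [12, 24]
mod  → [12]
-3   → [12, -3]
drop → [12]
-8   → [12, -8]
swap → [-8, 12]

2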